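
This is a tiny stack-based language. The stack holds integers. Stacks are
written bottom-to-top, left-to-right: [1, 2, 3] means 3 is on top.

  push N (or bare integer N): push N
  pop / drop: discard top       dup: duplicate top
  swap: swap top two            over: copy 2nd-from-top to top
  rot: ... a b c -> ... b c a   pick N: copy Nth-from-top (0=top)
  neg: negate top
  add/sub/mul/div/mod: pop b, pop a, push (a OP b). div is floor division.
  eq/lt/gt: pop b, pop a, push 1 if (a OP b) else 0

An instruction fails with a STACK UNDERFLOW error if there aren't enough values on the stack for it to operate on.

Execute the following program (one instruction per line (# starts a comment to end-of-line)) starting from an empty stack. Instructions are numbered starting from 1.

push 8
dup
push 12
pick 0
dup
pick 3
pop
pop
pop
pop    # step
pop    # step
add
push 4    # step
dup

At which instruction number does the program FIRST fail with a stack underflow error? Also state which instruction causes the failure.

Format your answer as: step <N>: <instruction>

Answer: step 12: add

Derivation:
Step 1 ('push 8'): stack = [8], depth = 1
Step 2 ('dup'): stack = [8, 8], depth = 2
Step 3 ('push 12'): stack = [8, 8, 12], depth = 3
Step 4 ('pick 0'): stack = [8, 8, 12, 12], depth = 4
Step 5 ('dup'): stack = [8, 8, 12, 12, 12], depth = 5
Step 6 ('pick 3'): stack = [8, 8, 12, 12, 12, 8], depth = 6
Step 7 ('pop'): stack = [8, 8, 12, 12, 12], depth = 5
Step 8 ('pop'): stack = [8, 8, 12, 12], depth = 4
Step 9 ('pop'): stack = [8, 8, 12], depth = 3
Step 10 ('pop'): stack = [8, 8], depth = 2
Step 11 ('pop'): stack = [8], depth = 1
Step 12 ('add'): needs 2 value(s) but depth is 1 — STACK UNDERFLOW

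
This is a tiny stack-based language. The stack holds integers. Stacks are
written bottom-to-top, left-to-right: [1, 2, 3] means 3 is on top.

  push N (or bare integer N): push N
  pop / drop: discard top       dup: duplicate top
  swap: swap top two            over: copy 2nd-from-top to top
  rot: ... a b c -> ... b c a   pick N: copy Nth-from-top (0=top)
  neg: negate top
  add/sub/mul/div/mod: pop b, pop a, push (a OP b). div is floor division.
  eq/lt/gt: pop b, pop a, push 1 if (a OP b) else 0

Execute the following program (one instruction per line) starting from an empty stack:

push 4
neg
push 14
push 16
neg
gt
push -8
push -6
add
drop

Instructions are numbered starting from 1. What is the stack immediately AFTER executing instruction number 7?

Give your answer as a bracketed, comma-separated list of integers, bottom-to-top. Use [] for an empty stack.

Answer: [-4, 1, -8]

Derivation:
Step 1 ('push 4'): [4]
Step 2 ('neg'): [-4]
Step 3 ('push 14'): [-4, 14]
Step 4 ('push 16'): [-4, 14, 16]
Step 5 ('neg'): [-4, 14, -16]
Step 6 ('gt'): [-4, 1]
Step 7 ('push -8'): [-4, 1, -8]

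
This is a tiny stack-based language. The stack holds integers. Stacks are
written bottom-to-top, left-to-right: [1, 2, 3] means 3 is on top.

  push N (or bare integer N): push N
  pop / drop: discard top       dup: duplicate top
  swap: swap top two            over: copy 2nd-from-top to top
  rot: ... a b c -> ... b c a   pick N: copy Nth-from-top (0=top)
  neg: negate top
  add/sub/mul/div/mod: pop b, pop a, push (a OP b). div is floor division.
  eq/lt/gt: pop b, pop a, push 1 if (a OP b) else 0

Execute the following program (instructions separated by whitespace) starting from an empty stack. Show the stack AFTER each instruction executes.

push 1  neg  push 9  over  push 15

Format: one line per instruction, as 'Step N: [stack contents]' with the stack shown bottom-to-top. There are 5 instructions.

Step 1: [1]
Step 2: [-1]
Step 3: [-1, 9]
Step 4: [-1, 9, -1]
Step 5: [-1, 9, -1, 15]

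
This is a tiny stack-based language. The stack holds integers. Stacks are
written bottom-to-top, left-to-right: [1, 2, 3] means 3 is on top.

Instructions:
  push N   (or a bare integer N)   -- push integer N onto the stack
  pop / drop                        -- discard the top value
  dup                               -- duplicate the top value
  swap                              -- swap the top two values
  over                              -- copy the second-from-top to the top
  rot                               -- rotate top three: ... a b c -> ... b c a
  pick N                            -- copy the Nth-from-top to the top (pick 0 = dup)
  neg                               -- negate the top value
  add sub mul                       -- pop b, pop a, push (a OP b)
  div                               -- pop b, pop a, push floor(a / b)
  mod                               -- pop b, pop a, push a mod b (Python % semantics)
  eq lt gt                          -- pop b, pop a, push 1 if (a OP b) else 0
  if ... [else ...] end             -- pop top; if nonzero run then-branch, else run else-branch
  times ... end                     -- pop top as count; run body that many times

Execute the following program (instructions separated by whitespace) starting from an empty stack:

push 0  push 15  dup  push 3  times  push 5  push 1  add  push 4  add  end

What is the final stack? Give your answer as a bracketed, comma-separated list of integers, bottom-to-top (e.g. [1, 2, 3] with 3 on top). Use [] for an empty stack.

Answer: [0, 15, 15, 10, 10, 10]

Derivation:
After 'push 0': [0]
After 'push 15': [0, 15]
After 'dup': [0, 15, 15]
After 'push 3': [0, 15, 15, 3]
After 'times': [0, 15, 15]
After 'push 5': [0, 15, 15, 5]
After 'push 1': [0, 15, 15, 5, 1]
After 'add': [0, 15, 15, 6]
After 'push 4': [0, 15, 15, 6, 4]
After 'add': [0, 15, 15, 10]
After 'push 5': [0, 15, 15, 10, 5]
After 'push 1': [0, 15, 15, 10, 5, 1]
After 'add': [0, 15, 15, 10, 6]
After 'push 4': [0, 15, 15, 10, 6, 4]
After 'add': [0, 15, 15, 10, 10]
After 'push 5': [0, 15, 15, 10, 10, 5]
After 'push 1': [0, 15, 15, 10, 10, 5, 1]
After 'add': [0, 15, 15, 10, 10, 6]
After 'push 4': [0, 15, 15, 10, 10, 6, 4]
After 'add': [0, 15, 15, 10, 10, 10]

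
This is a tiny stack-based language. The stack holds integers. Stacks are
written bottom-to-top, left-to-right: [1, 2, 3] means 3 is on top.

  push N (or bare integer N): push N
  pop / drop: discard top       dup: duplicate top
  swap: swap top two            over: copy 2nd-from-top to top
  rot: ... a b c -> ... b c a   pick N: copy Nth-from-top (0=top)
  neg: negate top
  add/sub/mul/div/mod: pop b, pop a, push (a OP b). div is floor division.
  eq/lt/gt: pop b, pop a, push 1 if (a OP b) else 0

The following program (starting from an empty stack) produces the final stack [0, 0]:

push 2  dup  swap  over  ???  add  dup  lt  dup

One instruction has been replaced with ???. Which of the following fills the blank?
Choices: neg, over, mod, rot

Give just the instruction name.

Stack before ???: [2, 2, 2]
Stack after ???:  [2, 0]
Checking each choice:
  neg: produces [2, 0, 0]
  over: produces [2, 2, 0, 0]
  mod: MATCH
  rot: produces [2, 0, 0]


Answer: mod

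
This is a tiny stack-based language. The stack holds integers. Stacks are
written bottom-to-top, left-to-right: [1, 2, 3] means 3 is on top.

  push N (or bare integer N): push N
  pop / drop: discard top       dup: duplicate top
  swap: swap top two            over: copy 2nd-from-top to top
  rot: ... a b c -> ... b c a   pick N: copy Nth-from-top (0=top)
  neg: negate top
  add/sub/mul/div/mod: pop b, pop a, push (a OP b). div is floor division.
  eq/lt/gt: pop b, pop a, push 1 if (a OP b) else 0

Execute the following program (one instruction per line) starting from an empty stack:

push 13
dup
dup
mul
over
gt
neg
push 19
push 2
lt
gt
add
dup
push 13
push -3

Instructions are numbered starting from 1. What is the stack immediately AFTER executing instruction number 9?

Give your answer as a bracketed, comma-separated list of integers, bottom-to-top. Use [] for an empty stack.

Answer: [13, -1, 19, 2]

Derivation:
Step 1 ('push 13'): [13]
Step 2 ('dup'): [13, 13]
Step 3 ('dup'): [13, 13, 13]
Step 4 ('mul'): [13, 169]
Step 5 ('over'): [13, 169, 13]
Step 6 ('gt'): [13, 1]
Step 7 ('neg'): [13, -1]
Step 8 ('push 19'): [13, -1, 19]
Step 9 ('push 2'): [13, -1, 19, 2]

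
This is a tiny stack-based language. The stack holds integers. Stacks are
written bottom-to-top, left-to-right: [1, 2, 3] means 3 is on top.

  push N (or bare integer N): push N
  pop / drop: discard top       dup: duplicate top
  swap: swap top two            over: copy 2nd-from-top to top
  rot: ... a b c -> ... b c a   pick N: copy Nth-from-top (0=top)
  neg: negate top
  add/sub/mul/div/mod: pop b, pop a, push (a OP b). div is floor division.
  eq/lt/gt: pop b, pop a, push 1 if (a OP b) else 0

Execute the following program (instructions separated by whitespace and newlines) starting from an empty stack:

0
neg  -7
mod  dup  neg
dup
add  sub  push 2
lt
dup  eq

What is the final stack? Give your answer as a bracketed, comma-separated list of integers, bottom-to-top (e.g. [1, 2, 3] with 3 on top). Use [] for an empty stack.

After 'push 0': [0]
After 'neg': [0]
After 'push -7': [0, -7]
After 'mod': [0]
After 'dup': [0, 0]
After 'neg': [0, 0]
After 'dup': [0, 0, 0]
After 'add': [0, 0]
After 'sub': [0]
After 'push 2': [0, 2]
After 'lt': [1]
After 'dup': [1, 1]
After 'eq': [1]

Answer: [1]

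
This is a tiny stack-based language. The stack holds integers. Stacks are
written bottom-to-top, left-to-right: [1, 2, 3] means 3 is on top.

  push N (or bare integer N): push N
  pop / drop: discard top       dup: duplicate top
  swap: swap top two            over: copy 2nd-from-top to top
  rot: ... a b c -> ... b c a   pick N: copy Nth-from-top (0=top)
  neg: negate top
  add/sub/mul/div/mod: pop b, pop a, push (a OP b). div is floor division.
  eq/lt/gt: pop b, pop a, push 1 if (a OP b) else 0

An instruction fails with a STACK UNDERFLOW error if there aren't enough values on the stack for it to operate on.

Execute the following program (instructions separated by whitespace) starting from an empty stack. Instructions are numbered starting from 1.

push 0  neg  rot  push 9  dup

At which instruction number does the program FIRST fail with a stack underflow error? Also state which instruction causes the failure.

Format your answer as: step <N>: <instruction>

Step 1 ('push 0'): stack = [0], depth = 1
Step 2 ('neg'): stack = [0], depth = 1
Step 3 ('rot'): needs 3 value(s) but depth is 1 — STACK UNDERFLOW

Answer: step 3: rot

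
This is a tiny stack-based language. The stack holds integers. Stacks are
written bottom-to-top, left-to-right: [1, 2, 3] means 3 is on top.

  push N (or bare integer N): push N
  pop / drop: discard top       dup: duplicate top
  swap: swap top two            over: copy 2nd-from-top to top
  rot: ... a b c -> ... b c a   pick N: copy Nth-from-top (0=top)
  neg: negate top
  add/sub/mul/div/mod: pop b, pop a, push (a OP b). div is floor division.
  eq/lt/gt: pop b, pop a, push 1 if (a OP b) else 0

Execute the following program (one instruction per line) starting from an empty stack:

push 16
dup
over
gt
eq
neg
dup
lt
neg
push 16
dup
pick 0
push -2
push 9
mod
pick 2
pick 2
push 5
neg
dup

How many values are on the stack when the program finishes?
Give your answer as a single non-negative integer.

Answer: 9

Derivation:
After 'push 16': stack = [16] (depth 1)
After 'dup': stack = [16, 16] (depth 2)
After 'over': stack = [16, 16, 16] (depth 3)
After 'gt': stack = [16, 0] (depth 2)
After 'eq': stack = [0] (depth 1)
After 'neg': stack = [0] (depth 1)
After 'dup': stack = [0, 0] (depth 2)
After 'lt': stack = [0] (depth 1)
After 'neg': stack = [0] (depth 1)
After 'push 16': stack = [0, 16] (depth 2)
After 'dup': stack = [0, 16, 16] (depth 3)
After 'pick 0': stack = [0, 16, 16, 16] (depth 4)
After 'push -2': stack = [0, 16, 16, 16, -2] (depth 5)
After 'push 9': stack = [0, 16, 16, 16, -2, 9] (depth 6)
After 'mod': stack = [0, 16, 16, 16, 7] (depth 5)
After 'pick 2': stack = [0, 16, 16, 16, 7, 16] (depth 6)
After 'pick 2': stack = [0, 16, 16, 16, 7, 16, 16] (depth 7)
After 'push 5': stack = [0, 16, 16, 16, 7, 16, 16, 5] (depth 8)
After 'neg': stack = [0, 16, 16, 16, 7, 16, 16, -5] (depth 8)
After 'dup': stack = [0, 16, 16, 16, 7, 16, 16, -5, -5] (depth 9)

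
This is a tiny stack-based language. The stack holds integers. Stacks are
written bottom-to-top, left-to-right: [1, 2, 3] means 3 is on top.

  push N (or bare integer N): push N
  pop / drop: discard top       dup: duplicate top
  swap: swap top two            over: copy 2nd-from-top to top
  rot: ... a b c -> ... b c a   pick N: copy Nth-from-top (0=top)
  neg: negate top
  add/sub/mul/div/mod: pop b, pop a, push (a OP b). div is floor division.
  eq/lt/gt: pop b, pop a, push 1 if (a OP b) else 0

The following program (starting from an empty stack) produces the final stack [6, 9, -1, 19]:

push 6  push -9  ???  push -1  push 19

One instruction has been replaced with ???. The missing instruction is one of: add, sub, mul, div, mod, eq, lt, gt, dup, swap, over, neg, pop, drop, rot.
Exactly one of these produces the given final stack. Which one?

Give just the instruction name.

Answer: neg

Derivation:
Stack before ???: [6, -9]
Stack after ???:  [6, 9]
The instruction that transforms [6, -9] -> [6, 9] is: neg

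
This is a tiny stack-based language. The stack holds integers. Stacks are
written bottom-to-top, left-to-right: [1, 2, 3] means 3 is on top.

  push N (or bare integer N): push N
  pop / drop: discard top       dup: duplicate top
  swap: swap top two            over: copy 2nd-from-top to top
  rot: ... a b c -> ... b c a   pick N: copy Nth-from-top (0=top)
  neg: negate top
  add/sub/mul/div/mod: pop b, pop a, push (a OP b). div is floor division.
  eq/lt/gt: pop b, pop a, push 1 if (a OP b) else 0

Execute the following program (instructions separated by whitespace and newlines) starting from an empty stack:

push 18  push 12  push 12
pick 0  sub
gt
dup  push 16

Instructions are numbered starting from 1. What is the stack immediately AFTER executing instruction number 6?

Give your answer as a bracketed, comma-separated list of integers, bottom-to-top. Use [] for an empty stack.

Step 1 ('push 18'): [18]
Step 2 ('push 12'): [18, 12]
Step 3 ('push 12'): [18, 12, 12]
Step 4 ('pick 0'): [18, 12, 12, 12]
Step 5 ('sub'): [18, 12, 0]
Step 6 ('gt'): [18, 1]

Answer: [18, 1]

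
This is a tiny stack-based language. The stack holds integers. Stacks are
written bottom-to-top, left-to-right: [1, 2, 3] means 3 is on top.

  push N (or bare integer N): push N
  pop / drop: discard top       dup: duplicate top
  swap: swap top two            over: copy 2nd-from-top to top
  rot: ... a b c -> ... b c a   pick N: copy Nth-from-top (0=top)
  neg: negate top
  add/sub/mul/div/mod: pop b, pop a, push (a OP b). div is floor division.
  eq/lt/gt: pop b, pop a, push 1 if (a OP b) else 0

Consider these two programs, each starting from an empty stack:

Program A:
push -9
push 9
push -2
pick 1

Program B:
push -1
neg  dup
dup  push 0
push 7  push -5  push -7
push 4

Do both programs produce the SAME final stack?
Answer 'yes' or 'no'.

Answer: no

Derivation:
Program A trace:
  After 'push -9': [-9]
  After 'push 9': [-9, 9]
  After 'push -2': [-9, 9, -2]
  After 'pick 1': [-9, 9, -2, 9]
Program A final stack: [-9, 9, -2, 9]

Program B trace:
  After 'push -1': [-1]
  After 'neg': [1]
  After 'dup': [1, 1]
  After 'dup': [1, 1, 1]
  After 'push 0': [1, 1, 1, 0]
  After 'push 7': [1, 1, 1, 0, 7]
  After 'push -5': [1, 1, 1, 0, 7, -5]
  After 'push -7': [1, 1, 1, 0, 7, -5, -7]
  After 'push 4': [1, 1, 1, 0, 7, -5, -7, 4]
Program B final stack: [1, 1, 1, 0, 7, -5, -7, 4]
Same: no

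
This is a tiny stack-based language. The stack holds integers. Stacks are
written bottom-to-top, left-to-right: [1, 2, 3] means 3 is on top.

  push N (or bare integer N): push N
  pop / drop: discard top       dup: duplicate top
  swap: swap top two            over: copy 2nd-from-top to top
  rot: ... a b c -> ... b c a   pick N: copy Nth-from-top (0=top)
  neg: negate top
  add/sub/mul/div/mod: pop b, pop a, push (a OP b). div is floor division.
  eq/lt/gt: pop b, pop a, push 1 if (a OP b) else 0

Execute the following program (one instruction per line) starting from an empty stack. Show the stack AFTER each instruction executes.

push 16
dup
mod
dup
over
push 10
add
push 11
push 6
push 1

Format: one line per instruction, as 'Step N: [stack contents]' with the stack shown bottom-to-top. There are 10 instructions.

Step 1: [16]
Step 2: [16, 16]
Step 3: [0]
Step 4: [0, 0]
Step 5: [0, 0, 0]
Step 6: [0, 0, 0, 10]
Step 7: [0, 0, 10]
Step 8: [0, 0, 10, 11]
Step 9: [0, 0, 10, 11, 6]
Step 10: [0, 0, 10, 11, 6, 1]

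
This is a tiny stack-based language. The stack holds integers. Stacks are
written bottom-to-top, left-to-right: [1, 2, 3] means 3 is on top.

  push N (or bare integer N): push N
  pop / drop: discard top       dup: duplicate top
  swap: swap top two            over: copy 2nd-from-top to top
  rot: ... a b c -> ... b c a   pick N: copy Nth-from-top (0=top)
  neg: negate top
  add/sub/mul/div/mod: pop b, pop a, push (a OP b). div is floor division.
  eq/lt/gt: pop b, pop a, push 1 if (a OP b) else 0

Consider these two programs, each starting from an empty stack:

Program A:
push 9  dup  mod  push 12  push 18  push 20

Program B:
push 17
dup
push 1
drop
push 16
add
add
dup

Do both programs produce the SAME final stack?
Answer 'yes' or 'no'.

Answer: no

Derivation:
Program A trace:
  After 'push 9': [9]
  After 'dup': [9, 9]
  After 'mod': [0]
  After 'push 12': [0, 12]
  After 'push 18': [0, 12, 18]
  After 'push 20': [0, 12, 18, 20]
Program A final stack: [0, 12, 18, 20]

Program B trace:
  After 'push 17': [17]
  After 'dup': [17, 17]
  After 'push 1': [17, 17, 1]
  After 'drop': [17, 17]
  After 'push 16': [17, 17, 16]
  After 'add': [17, 33]
  After 'add': [50]
  After 'dup': [50, 50]
Program B final stack: [50, 50]
Same: no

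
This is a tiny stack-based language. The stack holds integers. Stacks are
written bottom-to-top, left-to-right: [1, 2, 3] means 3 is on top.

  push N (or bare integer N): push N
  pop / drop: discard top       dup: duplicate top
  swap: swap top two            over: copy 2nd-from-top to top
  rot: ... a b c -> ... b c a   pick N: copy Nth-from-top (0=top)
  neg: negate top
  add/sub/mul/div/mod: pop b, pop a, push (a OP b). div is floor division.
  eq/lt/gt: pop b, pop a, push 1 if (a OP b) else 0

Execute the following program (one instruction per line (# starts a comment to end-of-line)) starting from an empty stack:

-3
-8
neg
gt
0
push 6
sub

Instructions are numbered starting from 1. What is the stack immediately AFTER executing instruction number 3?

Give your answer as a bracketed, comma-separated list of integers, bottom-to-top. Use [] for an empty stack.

Answer: [-3, 8]

Derivation:
Step 1 ('-3'): [-3]
Step 2 ('-8'): [-3, -8]
Step 3 ('neg'): [-3, 8]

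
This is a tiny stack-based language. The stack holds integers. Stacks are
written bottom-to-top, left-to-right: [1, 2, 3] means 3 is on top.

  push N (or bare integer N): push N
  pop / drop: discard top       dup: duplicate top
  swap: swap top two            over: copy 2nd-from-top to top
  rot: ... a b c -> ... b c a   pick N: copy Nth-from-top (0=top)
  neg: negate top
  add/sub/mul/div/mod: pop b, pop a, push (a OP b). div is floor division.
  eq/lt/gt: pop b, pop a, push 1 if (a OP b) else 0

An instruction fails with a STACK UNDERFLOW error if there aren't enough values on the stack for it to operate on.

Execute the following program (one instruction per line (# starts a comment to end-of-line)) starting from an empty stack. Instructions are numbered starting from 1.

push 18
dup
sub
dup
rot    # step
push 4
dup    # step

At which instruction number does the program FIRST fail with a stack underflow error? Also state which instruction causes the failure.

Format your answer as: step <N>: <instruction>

Step 1 ('push 18'): stack = [18], depth = 1
Step 2 ('dup'): stack = [18, 18], depth = 2
Step 3 ('sub'): stack = [0], depth = 1
Step 4 ('dup'): stack = [0, 0], depth = 2
Step 5 ('rot'): needs 3 value(s) but depth is 2 — STACK UNDERFLOW

Answer: step 5: rot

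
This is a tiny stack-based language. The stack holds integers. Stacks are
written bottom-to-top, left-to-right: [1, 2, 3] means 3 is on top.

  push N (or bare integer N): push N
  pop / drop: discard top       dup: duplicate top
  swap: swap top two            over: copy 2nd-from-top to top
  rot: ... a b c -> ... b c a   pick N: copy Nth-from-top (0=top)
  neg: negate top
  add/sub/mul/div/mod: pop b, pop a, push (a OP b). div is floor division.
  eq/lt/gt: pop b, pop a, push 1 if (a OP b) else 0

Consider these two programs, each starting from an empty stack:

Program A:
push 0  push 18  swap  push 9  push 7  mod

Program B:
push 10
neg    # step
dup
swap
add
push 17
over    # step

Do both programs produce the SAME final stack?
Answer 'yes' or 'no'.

Program A trace:
  After 'push 0': [0]
  After 'push 18': [0, 18]
  After 'swap': [18, 0]
  After 'push 9': [18, 0, 9]
  After 'push 7': [18, 0, 9, 7]
  After 'mod': [18, 0, 2]
Program A final stack: [18, 0, 2]

Program B trace:
  After 'push 10': [10]
  After 'neg': [-10]
  After 'dup': [-10, -10]
  After 'swap': [-10, -10]
  After 'add': [-20]
  After 'push 17': [-20, 17]
  After 'over': [-20, 17, -20]
Program B final stack: [-20, 17, -20]
Same: no

Answer: no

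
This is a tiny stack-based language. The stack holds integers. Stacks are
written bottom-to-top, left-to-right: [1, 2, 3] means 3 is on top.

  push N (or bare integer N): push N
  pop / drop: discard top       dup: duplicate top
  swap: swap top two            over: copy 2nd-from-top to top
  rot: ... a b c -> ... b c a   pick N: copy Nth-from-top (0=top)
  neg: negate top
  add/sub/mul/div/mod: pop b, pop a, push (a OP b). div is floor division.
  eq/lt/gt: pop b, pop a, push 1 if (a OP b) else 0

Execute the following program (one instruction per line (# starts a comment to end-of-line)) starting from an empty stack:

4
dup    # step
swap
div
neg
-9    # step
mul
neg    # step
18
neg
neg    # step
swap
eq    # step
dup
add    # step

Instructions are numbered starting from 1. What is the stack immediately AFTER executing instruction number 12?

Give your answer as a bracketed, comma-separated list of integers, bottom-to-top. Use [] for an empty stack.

Step 1 ('4'): [4]
Step 2 ('dup'): [4, 4]
Step 3 ('swap'): [4, 4]
Step 4 ('div'): [1]
Step 5 ('neg'): [-1]
Step 6 ('-9'): [-1, -9]
Step 7 ('mul'): [9]
Step 8 ('neg'): [-9]
Step 9 ('18'): [-9, 18]
Step 10 ('neg'): [-9, -18]
Step 11 ('neg'): [-9, 18]
Step 12 ('swap'): [18, -9]

Answer: [18, -9]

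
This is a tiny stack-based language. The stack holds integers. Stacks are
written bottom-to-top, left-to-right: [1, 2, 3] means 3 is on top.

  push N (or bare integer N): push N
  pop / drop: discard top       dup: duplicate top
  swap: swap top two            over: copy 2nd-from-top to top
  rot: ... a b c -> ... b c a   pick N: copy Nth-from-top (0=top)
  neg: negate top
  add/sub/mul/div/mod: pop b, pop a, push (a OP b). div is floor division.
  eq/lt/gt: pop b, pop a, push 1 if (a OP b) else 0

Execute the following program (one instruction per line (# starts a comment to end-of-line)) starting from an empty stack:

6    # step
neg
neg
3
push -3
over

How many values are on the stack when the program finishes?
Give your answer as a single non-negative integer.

Answer: 4

Derivation:
After 'push 6': stack = [6] (depth 1)
After 'neg': stack = [-6] (depth 1)
After 'neg': stack = [6] (depth 1)
After 'push 3': stack = [6, 3] (depth 2)
After 'push -3': stack = [6, 3, -3] (depth 3)
After 'over': stack = [6, 3, -3, 3] (depth 4)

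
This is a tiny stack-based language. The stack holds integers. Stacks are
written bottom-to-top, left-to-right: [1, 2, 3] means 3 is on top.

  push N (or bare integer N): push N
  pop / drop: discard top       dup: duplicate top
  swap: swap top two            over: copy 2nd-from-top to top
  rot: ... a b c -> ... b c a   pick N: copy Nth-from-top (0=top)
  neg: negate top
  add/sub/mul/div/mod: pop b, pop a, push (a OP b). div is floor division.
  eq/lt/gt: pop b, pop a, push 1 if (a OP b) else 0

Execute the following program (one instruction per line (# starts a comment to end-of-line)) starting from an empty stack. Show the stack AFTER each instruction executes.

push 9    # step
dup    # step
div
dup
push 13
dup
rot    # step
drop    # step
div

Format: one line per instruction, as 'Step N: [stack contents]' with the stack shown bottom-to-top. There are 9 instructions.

Step 1: [9]
Step 2: [9, 9]
Step 3: [1]
Step 4: [1, 1]
Step 5: [1, 1, 13]
Step 6: [1, 1, 13, 13]
Step 7: [1, 13, 13, 1]
Step 8: [1, 13, 13]
Step 9: [1, 1]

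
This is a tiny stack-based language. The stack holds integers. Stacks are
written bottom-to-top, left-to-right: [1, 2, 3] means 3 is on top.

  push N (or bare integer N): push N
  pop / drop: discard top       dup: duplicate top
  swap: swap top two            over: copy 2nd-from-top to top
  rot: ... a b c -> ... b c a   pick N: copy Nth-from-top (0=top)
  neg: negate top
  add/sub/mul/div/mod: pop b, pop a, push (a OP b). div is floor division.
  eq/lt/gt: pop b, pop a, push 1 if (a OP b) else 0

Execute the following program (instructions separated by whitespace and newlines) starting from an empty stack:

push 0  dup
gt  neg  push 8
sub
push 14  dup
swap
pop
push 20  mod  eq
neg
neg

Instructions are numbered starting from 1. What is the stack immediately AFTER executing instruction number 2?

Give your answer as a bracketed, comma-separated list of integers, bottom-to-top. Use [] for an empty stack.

Answer: [0, 0]

Derivation:
Step 1 ('push 0'): [0]
Step 2 ('dup'): [0, 0]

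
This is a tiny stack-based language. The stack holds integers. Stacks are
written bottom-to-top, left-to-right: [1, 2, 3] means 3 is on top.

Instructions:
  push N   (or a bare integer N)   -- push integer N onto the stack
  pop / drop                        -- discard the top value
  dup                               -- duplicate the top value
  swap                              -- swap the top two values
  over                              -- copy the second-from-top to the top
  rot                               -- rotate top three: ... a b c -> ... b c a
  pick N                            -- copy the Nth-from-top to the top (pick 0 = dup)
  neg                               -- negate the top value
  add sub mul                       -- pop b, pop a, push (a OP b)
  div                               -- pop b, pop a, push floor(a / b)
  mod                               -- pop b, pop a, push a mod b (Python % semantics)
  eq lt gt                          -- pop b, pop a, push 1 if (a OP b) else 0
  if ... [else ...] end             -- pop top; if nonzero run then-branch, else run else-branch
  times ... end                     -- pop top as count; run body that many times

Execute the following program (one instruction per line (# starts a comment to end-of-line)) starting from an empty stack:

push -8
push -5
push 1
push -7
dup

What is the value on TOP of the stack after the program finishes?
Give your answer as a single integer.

Answer: -7

Derivation:
After 'push -8': [-8]
After 'push -5': [-8, -5]
After 'push 1': [-8, -5, 1]
After 'push -7': [-8, -5, 1, -7]
After 'dup': [-8, -5, 1, -7, -7]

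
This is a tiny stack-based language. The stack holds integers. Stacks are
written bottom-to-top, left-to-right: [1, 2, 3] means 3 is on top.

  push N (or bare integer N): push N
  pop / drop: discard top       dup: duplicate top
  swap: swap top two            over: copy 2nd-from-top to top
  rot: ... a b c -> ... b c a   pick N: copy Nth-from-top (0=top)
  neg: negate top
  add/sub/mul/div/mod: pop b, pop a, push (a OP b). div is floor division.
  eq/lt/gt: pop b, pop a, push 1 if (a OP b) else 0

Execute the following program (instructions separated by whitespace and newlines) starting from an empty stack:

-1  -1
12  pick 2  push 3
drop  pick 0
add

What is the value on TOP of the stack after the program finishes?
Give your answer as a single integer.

After 'push -1': [-1]
After 'push -1': [-1, -1]
After 'push 12': [-1, -1, 12]
After 'pick 2': [-1, -1, 12, -1]
After 'push 3': [-1, -1, 12, -1, 3]
After 'drop': [-1, -1, 12, -1]
After 'pick 0': [-1, -1, 12, -1, -1]
After 'add': [-1, -1, 12, -2]

Answer: -2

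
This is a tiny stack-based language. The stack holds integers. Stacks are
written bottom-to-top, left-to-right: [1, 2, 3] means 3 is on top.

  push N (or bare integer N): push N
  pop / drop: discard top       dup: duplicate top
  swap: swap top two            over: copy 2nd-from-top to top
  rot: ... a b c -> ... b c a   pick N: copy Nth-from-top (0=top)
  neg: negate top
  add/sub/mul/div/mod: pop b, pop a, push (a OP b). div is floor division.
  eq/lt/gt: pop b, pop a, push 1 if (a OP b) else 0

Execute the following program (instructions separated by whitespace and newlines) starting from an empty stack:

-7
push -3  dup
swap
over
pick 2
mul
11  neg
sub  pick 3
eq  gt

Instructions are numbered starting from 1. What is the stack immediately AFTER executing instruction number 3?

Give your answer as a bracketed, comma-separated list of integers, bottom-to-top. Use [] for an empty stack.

Answer: [-7, -3, -3]

Derivation:
Step 1 ('-7'): [-7]
Step 2 ('push -3'): [-7, -3]
Step 3 ('dup'): [-7, -3, -3]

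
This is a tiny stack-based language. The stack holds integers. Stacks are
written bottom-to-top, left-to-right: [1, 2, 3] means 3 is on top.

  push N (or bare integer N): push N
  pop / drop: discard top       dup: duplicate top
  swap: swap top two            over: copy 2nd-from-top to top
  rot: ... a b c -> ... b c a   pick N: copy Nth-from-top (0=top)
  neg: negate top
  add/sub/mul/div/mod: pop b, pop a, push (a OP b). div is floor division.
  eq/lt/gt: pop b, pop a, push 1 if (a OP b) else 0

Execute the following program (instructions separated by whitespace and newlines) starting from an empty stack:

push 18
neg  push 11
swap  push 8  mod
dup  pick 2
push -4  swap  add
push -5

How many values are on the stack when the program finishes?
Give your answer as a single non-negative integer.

Answer: 5

Derivation:
After 'push 18': stack = [18] (depth 1)
After 'neg': stack = [-18] (depth 1)
After 'push 11': stack = [-18, 11] (depth 2)
After 'swap': stack = [11, -18] (depth 2)
After 'push 8': stack = [11, -18, 8] (depth 3)
After 'mod': stack = [11, 6] (depth 2)
After 'dup': stack = [11, 6, 6] (depth 3)
After 'pick 2': stack = [11, 6, 6, 11] (depth 4)
After 'push -4': stack = [11, 6, 6, 11, -4] (depth 5)
After 'swap': stack = [11, 6, 6, -4, 11] (depth 5)
After 'add': stack = [11, 6, 6, 7] (depth 4)
After 'push -5': stack = [11, 6, 6, 7, -5] (depth 5)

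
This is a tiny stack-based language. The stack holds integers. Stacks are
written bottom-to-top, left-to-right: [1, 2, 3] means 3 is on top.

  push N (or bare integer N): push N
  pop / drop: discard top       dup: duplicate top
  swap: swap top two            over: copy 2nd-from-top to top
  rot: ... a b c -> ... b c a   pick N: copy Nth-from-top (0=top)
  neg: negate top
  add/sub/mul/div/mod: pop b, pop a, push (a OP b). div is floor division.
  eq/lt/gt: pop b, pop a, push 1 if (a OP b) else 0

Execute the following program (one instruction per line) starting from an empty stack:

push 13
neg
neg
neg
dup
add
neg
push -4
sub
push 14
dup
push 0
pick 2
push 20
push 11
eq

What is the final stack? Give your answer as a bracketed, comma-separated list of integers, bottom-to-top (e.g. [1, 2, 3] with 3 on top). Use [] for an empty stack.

Answer: [30, 14, 14, 0, 14, 0]

Derivation:
After 'push 13': [13]
After 'neg': [-13]
After 'neg': [13]
After 'neg': [-13]
After 'dup': [-13, -13]
After 'add': [-26]
After 'neg': [26]
After 'push -4': [26, -4]
After 'sub': [30]
After 'push 14': [30, 14]
After 'dup': [30, 14, 14]
After 'push 0': [30, 14, 14, 0]
After 'pick 2': [30, 14, 14, 0, 14]
After 'push 20': [30, 14, 14, 0, 14, 20]
After 'push 11': [30, 14, 14, 0, 14, 20, 11]
After 'eq': [30, 14, 14, 0, 14, 0]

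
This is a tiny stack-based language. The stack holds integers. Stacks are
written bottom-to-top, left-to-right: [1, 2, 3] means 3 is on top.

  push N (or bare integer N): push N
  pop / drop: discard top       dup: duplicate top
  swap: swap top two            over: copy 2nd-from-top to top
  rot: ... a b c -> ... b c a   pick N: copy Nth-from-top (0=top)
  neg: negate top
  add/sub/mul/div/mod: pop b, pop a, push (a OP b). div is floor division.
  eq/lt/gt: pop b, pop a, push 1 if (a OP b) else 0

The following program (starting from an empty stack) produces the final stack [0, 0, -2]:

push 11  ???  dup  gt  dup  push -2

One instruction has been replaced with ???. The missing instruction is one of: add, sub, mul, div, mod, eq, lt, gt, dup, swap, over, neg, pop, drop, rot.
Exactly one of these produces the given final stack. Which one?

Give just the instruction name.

Answer: neg

Derivation:
Stack before ???: [11]
Stack after ???:  [-11]
The instruction that transforms [11] -> [-11] is: neg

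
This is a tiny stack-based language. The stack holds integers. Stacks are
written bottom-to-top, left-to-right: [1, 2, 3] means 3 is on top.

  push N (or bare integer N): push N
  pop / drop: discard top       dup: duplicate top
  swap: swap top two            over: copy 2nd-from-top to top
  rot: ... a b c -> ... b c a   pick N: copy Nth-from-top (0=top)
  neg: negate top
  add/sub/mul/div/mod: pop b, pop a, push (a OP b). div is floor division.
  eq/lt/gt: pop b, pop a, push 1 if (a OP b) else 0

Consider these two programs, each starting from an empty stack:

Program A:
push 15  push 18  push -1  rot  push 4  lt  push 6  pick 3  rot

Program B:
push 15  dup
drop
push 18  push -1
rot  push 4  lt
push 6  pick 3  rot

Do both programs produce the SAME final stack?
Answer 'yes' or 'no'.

Program A trace:
  After 'push 15': [15]
  After 'push 18': [15, 18]
  After 'push -1': [15, 18, -1]
  After 'rot': [18, -1, 15]
  After 'push 4': [18, -1, 15, 4]
  After 'lt': [18, -1, 0]
  After 'push 6': [18, -1, 0, 6]
  After 'pick 3': [18, -1, 0, 6, 18]
  After 'rot': [18, -1, 6, 18, 0]
Program A final stack: [18, -1, 6, 18, 0]

Program B trace:
  After 'push 15': [15]
  After 'dup': [15, 15]
  After 'drop': [15]
  After 'push 18': [15, 18]
  After 'push -1': [15, 18, -1]
  After 'rot': [18, -1, 15]
  After 'push 4': [18, -1, 15, 4]
  After 'lt': [18, -1, 0]
  After 'push 6': [18, -1, 0, 6]
  After 'pick 3': [18, -1, 0, 6, 18]
  After 'rot': [18, -1, 6, 18, 0]
Program B final stack: [18, -1, 6, 18, 0]
Same: yes

Answer: yes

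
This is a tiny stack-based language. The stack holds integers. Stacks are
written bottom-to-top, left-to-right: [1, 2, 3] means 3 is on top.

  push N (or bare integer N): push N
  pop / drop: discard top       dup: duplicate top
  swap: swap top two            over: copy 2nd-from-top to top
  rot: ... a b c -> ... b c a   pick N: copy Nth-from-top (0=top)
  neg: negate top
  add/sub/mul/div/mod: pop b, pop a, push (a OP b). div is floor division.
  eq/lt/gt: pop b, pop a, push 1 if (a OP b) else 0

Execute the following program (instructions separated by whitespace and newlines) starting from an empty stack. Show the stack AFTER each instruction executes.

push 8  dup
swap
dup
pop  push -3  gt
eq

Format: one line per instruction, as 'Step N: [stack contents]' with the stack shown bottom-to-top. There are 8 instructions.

Step 1: [8]
Step 2: [8, 8]
Step 3: [8, 8]
Step 4: [8, 8, 8]
Step 5: [8, 8]
Step 6: [8, 8, -3]
Step 7: [8, 1]
Step 8: [0]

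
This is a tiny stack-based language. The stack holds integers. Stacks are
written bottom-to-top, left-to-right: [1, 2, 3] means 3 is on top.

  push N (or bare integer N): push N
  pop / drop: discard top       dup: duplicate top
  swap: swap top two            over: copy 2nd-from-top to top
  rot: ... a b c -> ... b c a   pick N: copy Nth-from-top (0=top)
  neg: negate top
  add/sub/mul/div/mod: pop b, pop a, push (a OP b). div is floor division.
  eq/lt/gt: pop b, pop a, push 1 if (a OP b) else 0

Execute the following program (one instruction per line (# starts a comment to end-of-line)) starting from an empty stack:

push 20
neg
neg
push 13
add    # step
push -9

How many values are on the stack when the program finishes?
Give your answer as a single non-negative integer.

After 'push 20': stack = [20] (depth 1)
After 'neg': stack = [-20] (depth 1)
After 'neg': stack = [20] (depth 1)
After 'push 13': stack = [20, 13] (depth 2)
After 'add': stack = [33] (depth 1)
After 'push -9': stack = [33, -9] (depth 2)

Answer: 2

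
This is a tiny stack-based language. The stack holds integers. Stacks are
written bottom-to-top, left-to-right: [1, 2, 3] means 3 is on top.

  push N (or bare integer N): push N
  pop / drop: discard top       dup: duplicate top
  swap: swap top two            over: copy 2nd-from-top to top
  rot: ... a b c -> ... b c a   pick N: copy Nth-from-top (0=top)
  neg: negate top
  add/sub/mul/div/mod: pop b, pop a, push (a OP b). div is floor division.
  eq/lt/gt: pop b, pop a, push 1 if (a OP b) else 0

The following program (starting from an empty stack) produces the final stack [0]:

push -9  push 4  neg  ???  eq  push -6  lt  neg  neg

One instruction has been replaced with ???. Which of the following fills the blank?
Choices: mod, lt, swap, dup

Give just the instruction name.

Stack before ???: [-9, -4]
Stack after ???:  [-4, -9]
Checking each choice:
  mod: stack underflow (need 2, have 1)
  lt: stack underflow (need 2, have 1)
  swap: MATCH
  dup: produces [-9, 0]


Answer: swap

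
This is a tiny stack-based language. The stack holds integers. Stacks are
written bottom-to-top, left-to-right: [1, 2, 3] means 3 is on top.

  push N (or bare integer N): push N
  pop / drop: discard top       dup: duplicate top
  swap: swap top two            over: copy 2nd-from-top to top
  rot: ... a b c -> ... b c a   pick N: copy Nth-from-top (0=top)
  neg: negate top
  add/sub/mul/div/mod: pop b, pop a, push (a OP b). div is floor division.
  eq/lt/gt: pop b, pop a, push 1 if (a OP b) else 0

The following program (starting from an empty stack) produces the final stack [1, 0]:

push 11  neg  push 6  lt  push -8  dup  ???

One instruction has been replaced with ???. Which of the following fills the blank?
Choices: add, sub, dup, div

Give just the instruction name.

Answer: sub

Derivation:
Stack before ???: [1, -8, -8]
Stack after ???:  [1, 0]
Checking each choice:
  add: produces [1, -16]
  sub: MATCH
  dup: produces [1, -8, -8, -8]
  div: produces [1, 1]


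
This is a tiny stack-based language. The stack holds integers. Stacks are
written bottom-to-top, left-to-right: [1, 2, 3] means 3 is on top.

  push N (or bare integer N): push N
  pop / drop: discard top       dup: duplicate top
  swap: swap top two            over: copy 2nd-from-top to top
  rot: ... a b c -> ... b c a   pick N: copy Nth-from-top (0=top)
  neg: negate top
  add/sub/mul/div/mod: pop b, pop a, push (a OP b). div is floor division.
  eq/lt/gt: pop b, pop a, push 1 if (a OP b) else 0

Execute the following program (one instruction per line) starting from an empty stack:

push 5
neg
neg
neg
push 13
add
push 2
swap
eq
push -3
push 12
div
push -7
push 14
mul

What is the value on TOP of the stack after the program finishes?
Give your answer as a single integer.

After 'push 5': [5]
After 'neg': [-5]
After 'neg': [5]
After 'neg': [-5]
After 'push 13': [-5, 13]
After 'add': [8]
After 'push 2': [8, 2]
After 'swap': [2, 8]
After 'eq': [0]
After 'push -3': [0, -3]
After 'push 12': [0, -3, 12]
After 'div': [0, -1]
After 'push -7': [0, -1, -7]
After 'push 14': [0, -1, -7, 14]
After 'mul': [0, -1, -98]

Answer: -98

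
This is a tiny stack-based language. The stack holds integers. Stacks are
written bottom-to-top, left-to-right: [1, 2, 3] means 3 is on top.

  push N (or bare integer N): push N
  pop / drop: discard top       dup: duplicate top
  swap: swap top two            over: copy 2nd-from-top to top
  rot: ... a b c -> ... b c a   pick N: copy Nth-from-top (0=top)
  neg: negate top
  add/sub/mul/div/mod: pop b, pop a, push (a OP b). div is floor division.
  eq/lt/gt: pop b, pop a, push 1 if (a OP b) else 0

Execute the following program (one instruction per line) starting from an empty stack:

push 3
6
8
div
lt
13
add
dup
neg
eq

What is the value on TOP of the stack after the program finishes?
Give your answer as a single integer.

Answer: 0

Derivation:
After 'push 3': [3]
After 'push 6': [3, 6]
After 'push 8': [3, 6, 8]
After 'div': [3, 0]
After 'lt': [0]
After 'push 13': [0, 13]
After 'add': [13]
After 'dup': [13, 13]
After 'neg': [13, -13]
After 'eq': [0]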